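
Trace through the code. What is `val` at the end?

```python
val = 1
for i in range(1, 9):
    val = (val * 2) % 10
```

Let's trace through this code step by step.

Initialize: val = 1
Entering loop: for i in range(1, 9):

After execution: val = 6
6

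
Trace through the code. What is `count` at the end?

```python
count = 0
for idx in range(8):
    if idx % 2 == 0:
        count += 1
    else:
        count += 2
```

Let's trace through this code step by step.

Initialize: count = 0
Entering loop: for idx in range(8):

After execution: count = 12
12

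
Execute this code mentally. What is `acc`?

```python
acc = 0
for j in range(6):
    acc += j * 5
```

Let's trace through this code step by step.

Initialize: acc = 0
Entering loop: for j in range(6):

After execution: acc = 75
75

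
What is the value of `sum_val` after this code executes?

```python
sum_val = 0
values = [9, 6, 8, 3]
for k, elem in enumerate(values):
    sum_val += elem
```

Let's trace through this code step by step.

Initialize: sum_val = 0
Initialize: values = [9, 6, 8, 3]
Entering loop: for k, elem in enumerate(values):

After execution: sum_val = 26
26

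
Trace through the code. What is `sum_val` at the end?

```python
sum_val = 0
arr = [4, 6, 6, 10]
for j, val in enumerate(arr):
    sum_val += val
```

Let's trace through this code step by step.

Initialize: sum_val = 0
Initialize: arr = [4, 6, 6, 10]
Entering loop: for j, val in enumerate(arr):

After execution: sum_val = 26
26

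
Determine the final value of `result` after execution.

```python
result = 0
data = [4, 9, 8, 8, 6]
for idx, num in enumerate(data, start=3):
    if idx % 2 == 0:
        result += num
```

Let's trace through this code step by step.

Initialize: result = 0
Initialize: data = [4, 9, 8, 8, 6]
Entering loop: for idx, num in enumerate(data, start=3):

After execution: result = 17
17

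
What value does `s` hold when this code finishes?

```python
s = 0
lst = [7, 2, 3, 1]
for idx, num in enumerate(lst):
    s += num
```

Let's trace through this code step by step.

Initialize: s = 0
Initialize: lst = [7, 2, 3, 1]
Entering loop: for idx, num in enumerate(lst):

After execution: s = 13
13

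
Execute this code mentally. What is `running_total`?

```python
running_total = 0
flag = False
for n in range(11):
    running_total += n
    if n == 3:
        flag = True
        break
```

Let's trace through this code step by step.

Initialize: running_total = 0
Initialize: flag = False
Entering loop: for n in range(11):

After execution: running_total = 6
6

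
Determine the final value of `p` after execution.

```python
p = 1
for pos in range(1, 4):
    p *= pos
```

Let's trace through this code step by step.

Initialize: p = 1
Entering loop: for pos in range(1, 4):

After execution: p = 6
6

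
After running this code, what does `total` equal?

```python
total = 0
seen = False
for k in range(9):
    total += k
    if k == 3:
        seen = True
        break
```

Let's trace through this code step by step.

Initialize: total = 0
Initialize: seen = False
Entering loop: for k in range(9):

After execution: total = 6
6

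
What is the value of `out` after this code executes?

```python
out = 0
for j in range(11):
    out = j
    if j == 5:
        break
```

Let's trace through this code step by step.

Initialize: out = 0
Entering loop: for j in range(11):

After execution: out = 5
5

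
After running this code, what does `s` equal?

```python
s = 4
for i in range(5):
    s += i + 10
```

Let's trace through this code step by step.

Initialize: s = 4
Entering loop: for i in range(5):

After execution: s = 64
64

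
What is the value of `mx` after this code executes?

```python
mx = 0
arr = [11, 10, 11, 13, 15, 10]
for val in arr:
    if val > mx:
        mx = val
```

Let's trace through this code step by step.

Initialize: mx = 0
Initialize: arr = [11, 10, 11, 13, 15, 10]
Entering loop: for val in arr:

After execution: mx = 15
15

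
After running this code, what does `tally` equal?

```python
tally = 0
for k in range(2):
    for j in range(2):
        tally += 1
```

Let's trace through this code step by step.

Initialize: tally = 0
Entering loop: for k in range(2):

After execution: tally = 4
4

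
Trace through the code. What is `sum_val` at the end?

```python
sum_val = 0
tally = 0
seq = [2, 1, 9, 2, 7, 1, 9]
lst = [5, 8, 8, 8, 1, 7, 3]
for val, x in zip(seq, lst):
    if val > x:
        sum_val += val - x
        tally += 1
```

Let's trace through this code step by step.

Initialize: sum_val = 0
Initialize: tally = 0
Initialize: seq = [2, 1, 9, 2, 7, 1, 9]
Initialize: lst = [5, 8, 8, 8, 1, 7, 3]
Entering loop: for val, x in zip(seq, lst):

After execution: sum_val = 13
13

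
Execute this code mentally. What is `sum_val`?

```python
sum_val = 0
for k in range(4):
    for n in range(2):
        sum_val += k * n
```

Let's trace through this code step by step.

Initialize: sum_val = 0
Entering loop: for k in range(4):

After execution: sum_val = 6
6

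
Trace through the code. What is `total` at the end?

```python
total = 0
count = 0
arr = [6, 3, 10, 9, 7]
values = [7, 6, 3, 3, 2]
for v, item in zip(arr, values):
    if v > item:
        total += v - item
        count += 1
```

Let's trace through this code step by step.

Initialize: total = 0
Initialize: count = 0
Initialize: arr = [6, 3, 10, 9, 7]
Initialize: values = [7, 6, 3, 3, 2]
Entering loop: for v, item in zip(arr, values):

After execution: total = 18
18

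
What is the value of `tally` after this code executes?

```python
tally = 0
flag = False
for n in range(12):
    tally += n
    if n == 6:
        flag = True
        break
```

Let's trace through this code step by step.

Initialize: tally = 0
Initialize: flag = False
Entering loop: for n in range(12):

After execution: tally = 21
21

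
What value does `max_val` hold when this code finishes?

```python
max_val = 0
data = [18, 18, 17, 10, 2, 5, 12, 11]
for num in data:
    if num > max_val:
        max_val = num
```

Let's trace through this code step by step.

Initialize: max_val = 0
Initialize: data = [18, 18, 17, 10, 2, 5, 12, 11]
Entering loop: for num in data:

After execution: max_val = 18
18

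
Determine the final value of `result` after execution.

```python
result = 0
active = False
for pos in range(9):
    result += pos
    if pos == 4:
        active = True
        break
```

Let's trace through this code step by step.

Initialize: result = 0
Initialize: active = False
Entering loop: for pos in range(9):

After execution: result = 10
10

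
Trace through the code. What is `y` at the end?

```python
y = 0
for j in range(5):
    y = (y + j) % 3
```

Let's trace through this code step by step.

Initialize: y = 0
Entering loop: for j in range(5):

After execution: y = 1
1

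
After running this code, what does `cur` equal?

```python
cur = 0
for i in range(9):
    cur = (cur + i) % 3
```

Let's trace through this code step by step.

Initialize: cur = 0
Entering loop: for i in range(9):

After execution: cur = 0
0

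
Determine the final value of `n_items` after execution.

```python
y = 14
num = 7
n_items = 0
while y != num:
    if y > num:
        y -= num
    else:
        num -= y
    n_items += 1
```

Let's trace through this code step by step.

Initialize: y = 14
Initialize: num = 7
Initialize: n_items = 0
Entering loop: while y != num:

After execution: n_items = 1
1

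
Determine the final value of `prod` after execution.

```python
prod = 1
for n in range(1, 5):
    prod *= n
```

Let's trace through this code step by step.

Initialize: prod = 1
Entering loop: for n in range(1, 5):

After execution: prod = 24
24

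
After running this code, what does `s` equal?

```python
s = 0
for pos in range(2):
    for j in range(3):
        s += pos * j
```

Let's trace through this code step by step.

Initialize: s = 0
Entering loop: for pos in range(2):

After execution: s = 3
3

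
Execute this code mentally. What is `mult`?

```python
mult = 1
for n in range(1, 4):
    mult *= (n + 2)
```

Let's trace through this code step by step.

Initialize: mult = 1
Entering loop: for n in range(1, 4):

After execution: mult = 60
60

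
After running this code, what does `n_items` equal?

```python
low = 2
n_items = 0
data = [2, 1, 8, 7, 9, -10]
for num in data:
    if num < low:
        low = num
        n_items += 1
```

Let's trace through this code step by step.

Initialize: low = 2
Initialize: n_items = 0
Initialize: data = [2, 1, 8, 7, 9, -10]
Entering loop: for num in data:

After execution: n_items = 2
2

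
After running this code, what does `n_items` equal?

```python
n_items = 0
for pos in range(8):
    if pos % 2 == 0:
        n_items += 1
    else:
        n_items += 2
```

Let's trace through this code step by step.

Initialize: n_items = 0
Entering loop: for pos in range(8):

After execution: n_items = 12
12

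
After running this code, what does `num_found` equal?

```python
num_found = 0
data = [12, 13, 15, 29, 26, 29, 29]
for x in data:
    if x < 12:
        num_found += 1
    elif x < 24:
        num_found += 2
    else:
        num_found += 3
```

Let's trace through this code step by step.

Initialize: num_found = 0
Initialize: data = [12, 13, 15, 29, 26, 29, 29]
Entering loop: for x in data:

After execution: num_found = 18
18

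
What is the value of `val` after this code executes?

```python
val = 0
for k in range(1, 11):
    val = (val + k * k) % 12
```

Let's trace through this code step by step.

Initialize: val = 0
Entering loop: for k in range(1, 11):

After execution: val = 1
1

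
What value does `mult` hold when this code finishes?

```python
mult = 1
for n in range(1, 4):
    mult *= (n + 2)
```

Let's trace through this code step by step.

Initialize: mult = 1
Entering loop: for n in range(1, 4):

After execution: mult = 60
60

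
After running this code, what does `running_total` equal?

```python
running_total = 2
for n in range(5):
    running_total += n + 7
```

Let's trace through this code step by step.

Initialize: running_total = 2
Entering loop: for n in range(5):

After execution: running_total = 47
47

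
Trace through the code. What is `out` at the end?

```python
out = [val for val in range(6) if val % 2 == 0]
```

Let's trace through this code step by step.

Initialize: out = [val for val in range(6) if val % 2 == 0]

After execution: out = [0, 2, 4]
[0, 2, 4]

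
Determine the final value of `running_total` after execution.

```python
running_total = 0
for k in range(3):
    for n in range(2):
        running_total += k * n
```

Let's trace through this code step by step.

Initialize: running_total = 0
Entering loop: for k in range(3):

After execution: running_total = 3
3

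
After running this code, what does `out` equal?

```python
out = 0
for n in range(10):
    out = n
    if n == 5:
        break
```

Let's trace through this code step by step.

Initialize: out = 0
Entering loop: for n in range(10):

After execution: out = 5
5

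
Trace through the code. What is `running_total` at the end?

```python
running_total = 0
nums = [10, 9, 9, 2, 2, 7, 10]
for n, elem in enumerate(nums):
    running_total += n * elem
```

Let's trace through this code step by step.

Initialize: running_total = 0
Initialize: nums = [10, 9, 9, 2, 2, 7, 10]
Entering loop: for n, elem in enumerate(nums):

After execution: running_total = 136
136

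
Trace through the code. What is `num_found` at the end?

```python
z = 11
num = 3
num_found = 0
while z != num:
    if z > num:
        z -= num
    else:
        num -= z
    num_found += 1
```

Let's trace through this code step by step.

Initialize: z = 11
Initialize: num = 3
Initialize: num_found = 0
Entering loop: while z != num:

After execution: num_found = 5
5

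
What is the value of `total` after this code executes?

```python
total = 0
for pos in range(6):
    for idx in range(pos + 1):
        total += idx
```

Let's trace through this code step by step.

Initialize: total = 0
Entering loop: for pos in range(6):

After execution: total = 35
35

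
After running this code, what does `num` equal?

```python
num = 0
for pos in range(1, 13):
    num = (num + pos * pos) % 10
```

Let's trace through this code step by step.

Initialize: num = 0
Entering loop: for pos in range(1, 13):

After execution: num = 0
0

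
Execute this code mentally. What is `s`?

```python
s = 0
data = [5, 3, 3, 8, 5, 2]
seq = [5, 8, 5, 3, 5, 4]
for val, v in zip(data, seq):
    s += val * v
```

Let's trace through this code step by step.

Initialize: s = 0
Initialize: data = [5, 3, 3, 8, 5, 2]
Initialize: seq = [5, 8, 5, 3, 5, 4]
Entering loop: for val, v in zip(data, seq):

After execution: s = 121
121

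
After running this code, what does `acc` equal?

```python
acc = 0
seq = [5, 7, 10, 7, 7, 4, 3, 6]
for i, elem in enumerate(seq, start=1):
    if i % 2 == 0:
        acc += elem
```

Let's trace through this code step by step.

Initialize: acc = 0
Initialize: seq = [5, 7, 10, 7, 7, 4, 3, 6]
Entering loop: for i, elem in enumerate(seq, start=1):

After execution: acc = 24
24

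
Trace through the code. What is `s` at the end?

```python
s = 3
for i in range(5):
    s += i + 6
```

Let's trace through this code step by step.

Initialize: s = 3
Entering loop: for i in range(5):

After execution: s = 43
43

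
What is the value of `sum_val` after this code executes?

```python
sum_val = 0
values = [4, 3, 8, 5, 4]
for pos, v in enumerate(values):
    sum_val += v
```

Let's trace through this code step by step.

Initialize: sum_val = 0
Initialize: values = [4, 3, 8, 5, 4]
Entering loop: for pos, v in enumerate(values):

After execution: sum_val = 24
24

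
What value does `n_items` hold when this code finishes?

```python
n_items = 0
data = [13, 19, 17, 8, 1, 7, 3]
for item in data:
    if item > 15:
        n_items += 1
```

Let's trace through this code step by step.

Initialize: n_items = 0
Initialize: data = [13, 19, 17, 8, 1, 7, 3]
Entering loop: for item in data:

After execution: n_items = 2
2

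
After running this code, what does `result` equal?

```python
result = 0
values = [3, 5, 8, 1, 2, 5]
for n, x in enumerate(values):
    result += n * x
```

Let's trace through this code step by step.

Initialize: result = 0
Initialize: values = [3, 5, 8, 1, 2, 5]
Entering loop: for n, x in enumerate(values):

After execution: result = 57
57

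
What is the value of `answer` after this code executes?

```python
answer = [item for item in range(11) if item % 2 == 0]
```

Let's trace through this code step by step.

Initialize: answer = [item for item in range(11) if item % 2 == 0]

After execution: answer = [0, 2, 4, 6, 8, 10]
[0, 2, 4, 6, 8, 10]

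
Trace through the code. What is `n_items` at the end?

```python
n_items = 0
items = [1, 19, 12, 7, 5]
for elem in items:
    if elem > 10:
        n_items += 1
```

Let's trace through this code step by step.

Initialize: n_items = 0
Initialize: items = [1, 19, 12, 7, 5]
Entering loop: for elem in items:

After execution: n_items = 2
2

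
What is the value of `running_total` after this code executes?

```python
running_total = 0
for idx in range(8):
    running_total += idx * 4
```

Let's trace through this code step by step.

Initialize: running_total = 0
Entering loop: for idx in range(8):

After execution: running_total = 112
112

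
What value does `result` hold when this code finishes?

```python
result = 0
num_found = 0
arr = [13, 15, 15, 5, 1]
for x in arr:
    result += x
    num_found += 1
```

Let's trace through this code step by step.

Initialize: result = 0
Initialize: num_found = 0
Initialize: arr = [13, 15, 15, 5, 1]
Entering loop: for x in arr:

After execution: result = 49
49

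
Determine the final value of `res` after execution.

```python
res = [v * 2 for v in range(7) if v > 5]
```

Let's trace through this code step by step.

Initialize: res = [v * 2 for v in range(7) if v > 5]

After execution: res = [12]
[12]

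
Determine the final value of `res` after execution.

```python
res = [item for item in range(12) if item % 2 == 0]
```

Let's trace through this code step by step.

Initialize: res = [item for item in range(12) if item % 2 == 0]

After execution: res = [0, 2, 4, 6, 8, 10]
[0, 2, 4, 6, 8, 10]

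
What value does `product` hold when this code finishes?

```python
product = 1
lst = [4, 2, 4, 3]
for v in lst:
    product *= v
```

Let's trace through this code step by step.

Initialize: product = 1
Initialize: lst = [4, 2, 4, 3]
Entering loop: for v in lst:

After execution: product = 96
96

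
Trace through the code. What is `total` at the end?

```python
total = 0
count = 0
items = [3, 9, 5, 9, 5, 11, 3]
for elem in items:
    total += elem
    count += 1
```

Let's trace through this code step by step.

Initialize: total = 0
Initialize: count = 0
Initialize: items = [3, 9, 5, 9, 5, 11, 3]
Entering loop: for elem in items:

After execution: total = 45
45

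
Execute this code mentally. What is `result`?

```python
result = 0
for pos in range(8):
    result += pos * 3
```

Let's trace through this code step by step.

Initialize: result = 0
Entering loop: for pos in range(8):

After execution: result = 84
84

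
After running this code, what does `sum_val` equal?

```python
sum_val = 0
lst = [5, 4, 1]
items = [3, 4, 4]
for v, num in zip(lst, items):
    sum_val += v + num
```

Let's trace through this code step by step.

Initialize: sum_val = 0
Initialize: lst = [5, 4, 1]
Initialize: items = [3, 4, 4]
Entering loop: for v, num in zip(lst, items):

After execution: sum_val = 21
21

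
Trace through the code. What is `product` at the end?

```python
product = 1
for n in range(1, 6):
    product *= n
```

Let's trace through this code step by step.

Initialize: product = 1
Entering loop: for n in range(1, 6):

After execution: product = 120
120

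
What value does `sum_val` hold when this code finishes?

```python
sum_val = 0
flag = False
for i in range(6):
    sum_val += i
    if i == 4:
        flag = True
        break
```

Let's trace through this code step by step.

Initialize: sum_val = 0
Initialize: flag = False
Entering loop: for i in range(6):

After execution: sum_val = 10
10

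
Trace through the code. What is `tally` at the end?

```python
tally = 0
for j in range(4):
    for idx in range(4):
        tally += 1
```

Let's trace through this code step by step.

Initialize: tally = 0
Entering loop: for j in range(4):

After execution: tally = 16
16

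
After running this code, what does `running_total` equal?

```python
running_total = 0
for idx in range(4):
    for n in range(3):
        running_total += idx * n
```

Let's trace through this code step by step.

Initialize: running_total = 0
Entering loop: for idx in range(4):

After execution: running_total = 18
18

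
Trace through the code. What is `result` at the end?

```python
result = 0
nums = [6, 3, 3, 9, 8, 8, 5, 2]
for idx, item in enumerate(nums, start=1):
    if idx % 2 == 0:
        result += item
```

Let's trace through this code step by step.

Initialize: result = 0
Initialize: nums = [6, 3, 3, 9, 8, 8, 5, 2]
Entering loop: for idx, item in enumerate(nums, start=1):

After execution: result = 22
22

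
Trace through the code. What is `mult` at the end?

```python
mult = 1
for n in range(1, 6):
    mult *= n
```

Let's trace through this code step by step.

Initialize: mult = 1
Entering loop: for n in range(1, 6):

After execution: mult = 120
120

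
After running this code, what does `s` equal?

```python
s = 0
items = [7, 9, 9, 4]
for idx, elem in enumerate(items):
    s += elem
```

Let's trace through this code step by step.

Initialize: s = 0
Initialize: items = [7, 9, 9, 4]
Entering loop: for idx, elem in enumerate(items):

After execution: s = 29
29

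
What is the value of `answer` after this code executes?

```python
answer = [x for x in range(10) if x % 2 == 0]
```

Let's trace through this code step by step.

Initialize: answer = [x for x in range(10) if x % 2 == 0]

After execution: answer = [0, 2, 4, 6, 8]
[0, 2, 4, 6, 8]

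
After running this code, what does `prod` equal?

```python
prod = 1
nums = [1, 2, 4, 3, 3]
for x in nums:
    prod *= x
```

Let's trace through this code step by step.

Initialize: prod = 1
Initialize: nums = [1, 2, 4, 3, 3]
Entering loop: for x in nums:

After execution: prod = 72
72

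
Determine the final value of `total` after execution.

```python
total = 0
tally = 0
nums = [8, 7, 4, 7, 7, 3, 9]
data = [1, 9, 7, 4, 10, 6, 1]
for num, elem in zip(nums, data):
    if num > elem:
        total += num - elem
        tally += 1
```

Let's trace through this code step by step.

Initialize: total = 0
Initialize: tally = 0
Initialize: nums = [8, 7, 4, 7, 7, 3, 9]
Initialize: data = [1, 9, 7, 4, 10, 6, 1]
Entering loop: for num, elem in zip(nums, data):

After execution: total = 18
18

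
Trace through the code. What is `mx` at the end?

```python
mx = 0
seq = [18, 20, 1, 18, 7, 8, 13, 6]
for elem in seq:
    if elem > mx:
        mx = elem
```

Let's trace through this code step by step.

Initialize: mx = 0
Initialize: seq = [18, 20, 1, 18, 7, 8, 13, 6]
Entering loop: for elem in seq:

After execution: mx = 20
20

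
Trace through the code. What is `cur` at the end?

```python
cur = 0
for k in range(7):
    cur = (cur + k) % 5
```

Let's trace through this code step by step.

Initialize: cur = 0
Entering loop: for k in range(7):

After execution: cur = 1
1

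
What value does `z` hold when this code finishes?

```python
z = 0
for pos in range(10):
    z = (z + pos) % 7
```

Let's trace through this code step by step.

Initialize: z = 0
Entering loop: for pos in range(10):

After execution: z = 3
3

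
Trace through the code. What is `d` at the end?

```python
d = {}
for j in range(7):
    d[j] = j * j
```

Let's trace through this code step by step.

Initialize: d = {}
Entering loop: for j in range(7):

After execution: d = {0: 0, 1: 1, 2: 4, 3: 9, 4: 16, 5: 25, 6: 36}
{0: 0, 1: 1, 2: 4, 3: 9, 4: 16, 5: 25, 6: 36}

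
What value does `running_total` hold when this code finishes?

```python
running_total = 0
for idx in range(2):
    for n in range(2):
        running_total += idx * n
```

Let's trace through this code step by step.

Initialize: running_total = 0
Entering loop: for idx in range(2):

After execution: running_total = 1
1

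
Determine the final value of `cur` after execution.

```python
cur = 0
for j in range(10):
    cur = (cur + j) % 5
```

Let's trace through this code step by step.

Initialize: cur = 0
Entering loop: for j in range(10):

After execution: cur = 0
0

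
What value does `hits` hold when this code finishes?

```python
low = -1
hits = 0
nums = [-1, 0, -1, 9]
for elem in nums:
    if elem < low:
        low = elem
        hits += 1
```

Let's trace through this code step by step.

Initialize: low = -1
Initialize: hits = 0
Initialize: nums = [-1, 0, -1, 9]
Entering loop: for elem in nums:

After execution: hits = 0
0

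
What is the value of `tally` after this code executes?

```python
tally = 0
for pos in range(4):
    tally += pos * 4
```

Let's trace through this code step by step.

Initialize: tally = 0
Entering loop: for pos in range(4):

After execution: tally = 24
24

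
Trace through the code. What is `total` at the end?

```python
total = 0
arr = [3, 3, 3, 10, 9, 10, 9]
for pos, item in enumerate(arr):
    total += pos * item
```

Let's trace through this code step by step.

Initialize: total = 0
Initialize: arr = [3, 3, 3, 10, 9, 10, 9]
Entering loop: for pos, item in enumerate(arr):

After execution: total = 179
179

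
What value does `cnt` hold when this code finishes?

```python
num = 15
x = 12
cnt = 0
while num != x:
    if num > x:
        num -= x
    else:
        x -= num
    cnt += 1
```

Let's trace through this code step by step.

Initialize: num = 15
Initialize: x = 12
Initialize: cnt = 0
Entering loop: while num != x:

After execution: cnt = 4
4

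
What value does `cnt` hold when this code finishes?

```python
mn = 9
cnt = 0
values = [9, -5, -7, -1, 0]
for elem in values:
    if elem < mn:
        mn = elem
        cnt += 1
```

Let's trace through this code step by step.

Initialize: mn = 9
Initialize: cnt = 0
Initialize: values = [9, -5, -7, -1, 0]
Entering loop: for elem in values:

After execution: cnt = 2
2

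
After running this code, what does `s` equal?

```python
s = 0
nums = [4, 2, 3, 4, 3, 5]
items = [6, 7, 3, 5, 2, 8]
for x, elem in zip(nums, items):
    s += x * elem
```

Let's trace through this code step by step.

Initialize: s = 0
Initialize: nums = [4, 2, 3, 4, 3, 5]
Initialize: items = [6, 7, 3, 5, 2, 8]
Entering loop: for x, elem in zip(nums, items):

After execution: s = 113
113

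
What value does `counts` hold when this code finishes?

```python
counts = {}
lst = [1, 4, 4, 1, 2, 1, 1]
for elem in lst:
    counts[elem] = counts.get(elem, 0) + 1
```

Let's trace through this code step by step.

Initialize: counts = {}
Initialize: lst = [1, 4, 4, 1, 2, 1, 1]
Entering loop: for elem in lst:

After execution: counts = {1: 4, 4: 2, 2: 1}
{1: 4, 4: 2, 2: 1}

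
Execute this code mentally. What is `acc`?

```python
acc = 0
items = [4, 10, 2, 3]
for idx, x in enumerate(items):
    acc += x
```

Let's trace through this code step by step.

Initialize: acc = 0
Initialize: items = [4, 10, 2, 3]
Entering loop: for idx, x in enumerate(items):

After execution: acc = 19
19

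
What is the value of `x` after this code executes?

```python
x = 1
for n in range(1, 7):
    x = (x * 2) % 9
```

Let's trace through this code step by step.

Initialize: x = 1
Entering loop: for n in range(1, 7):

After execution: x = 1
1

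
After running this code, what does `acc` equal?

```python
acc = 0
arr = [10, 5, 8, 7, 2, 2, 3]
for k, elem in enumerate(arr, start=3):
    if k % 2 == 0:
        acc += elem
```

Let's trace through this code step by step.

Initialize: acc = 0
Initialize: arr = [10, 5, 8, 7, 2, 2, 3]
Entering loop: for k, elem in enumerate(arr, start=3):

After execution: acc = 14
14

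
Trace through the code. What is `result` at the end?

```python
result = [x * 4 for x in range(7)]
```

Let's trace through this code step by step.

Initialize: result = [x * 4 for x in range(7)]

After execution: result = [0, 4, 8, 12, 16, 20, 24]
[0, 4, 8, 12, 16, 20, 24]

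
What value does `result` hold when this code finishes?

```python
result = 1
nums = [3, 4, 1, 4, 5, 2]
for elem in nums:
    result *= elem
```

Let's trace through this code step by step.

Initialize: result = 1
Initialize: nums = [3, 4, 1, 4, 5, 2]
Entering loop: for elem in nums:

After execution: result = 480
480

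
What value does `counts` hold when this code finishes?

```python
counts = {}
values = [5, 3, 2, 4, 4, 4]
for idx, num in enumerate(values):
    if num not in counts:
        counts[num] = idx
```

Let's trace through this code step by step.

Initialize: counts = {}
Initialize: values = [5, 3, 2, 4, 4, 4]
Entering loop: for idx, num in enumerate(values):

After execution: counts = {5: 0, 3: 1, 2: 2, 4: 3}
{5: 0, 3: 1, 2: 2, 4: 3}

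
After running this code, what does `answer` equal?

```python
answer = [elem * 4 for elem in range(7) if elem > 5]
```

Let's trace through this code step by step.

Initialize: answer = [elem * 4 for elem in range(7) if elem > 5]

After execution: answer = [24]
[24]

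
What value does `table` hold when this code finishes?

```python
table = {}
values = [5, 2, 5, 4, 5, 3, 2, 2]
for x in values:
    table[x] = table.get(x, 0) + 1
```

Let's trace through this code step by step.

Initialize: table = {}
Initialize: values = [5, 2, 5, 4, 5, 3, 2, 2]
Entering loop: for x in values:

After execution: table = {5: 3, 2: 3, 4: 1, 3: 1}
{5: 3, 2: 3, 4: 1, 3: 1}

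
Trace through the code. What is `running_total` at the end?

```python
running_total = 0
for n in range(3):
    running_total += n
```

Let's trace through this code step by step.

Initialize: running_total = 0
Entering loop: for n in range(3):

After execution: running_total = 3
3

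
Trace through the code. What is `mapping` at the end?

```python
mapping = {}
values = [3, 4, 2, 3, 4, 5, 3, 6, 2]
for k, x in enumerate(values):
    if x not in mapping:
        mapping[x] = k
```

Let's trace through this code step by step.

Initialize: mapping = {}
Initialize: values = [3, 4, 2, 3, 4, 5, 3, 6, 2]
Entering loop: for k, x in enumerate(values):

After execution: mapping = {3: 0, 4: 1, 2: 2, 5: 5, 6: 7}
{3: 0, 4: 1, 2: 2, 5: 5, 6: 7}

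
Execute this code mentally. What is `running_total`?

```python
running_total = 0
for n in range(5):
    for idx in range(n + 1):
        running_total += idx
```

Let's trace through this code step by step.

Initialize: running_total = 0
Entering loop: for n in range(5):

After execution: running_total = 20
20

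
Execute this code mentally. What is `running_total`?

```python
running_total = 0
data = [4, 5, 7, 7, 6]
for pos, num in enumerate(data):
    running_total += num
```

Let's trace through this code step by step.

Initialize: running_total = 0
Initialize: data = [4, 5, 7, 7, 6]
Entering loop: for pos, num in enumerate(data):

After execution: running_total = 29
29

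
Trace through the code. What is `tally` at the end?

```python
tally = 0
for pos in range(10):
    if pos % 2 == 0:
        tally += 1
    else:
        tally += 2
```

Let's trace through this code step by step.

Initialize: tally = 0
Entering loop: for pos in range(10):

After execution: tally = 15
15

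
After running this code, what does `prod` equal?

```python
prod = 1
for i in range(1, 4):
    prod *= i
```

Let's trace through this code step by step.

Initialize: prod = 1
Entering loop: for i in range(1, 4):

After execution: prod = 6
6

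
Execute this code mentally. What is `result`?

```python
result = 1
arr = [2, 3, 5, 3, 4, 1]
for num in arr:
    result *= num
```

Let's trace through this code step by step.

Initialize: result = 1
Initialize: arr = [2, 3, 5, 3, 4, 1]
Entering loop: for num in arr:

After execution: result = 360
360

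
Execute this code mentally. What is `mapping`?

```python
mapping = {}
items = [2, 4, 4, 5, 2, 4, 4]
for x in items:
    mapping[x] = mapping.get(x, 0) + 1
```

Let's trace through this code step by step.

Initialize: mapping = {}
Initialize: items = [2, 4, 4, 5, 2, 4, 4]
Entering loop: for x in items:

After execution: mapping = {2: 2, 4: 4, 5: 1}
{2: 2, 4: 4, 5: 1}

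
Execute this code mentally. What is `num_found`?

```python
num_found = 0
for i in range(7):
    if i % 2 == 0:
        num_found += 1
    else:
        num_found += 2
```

Let's trace through this code step by step.

Initialize: num_found = 0
Entering loop: for i in range(7):

After execution: num_found = 10
10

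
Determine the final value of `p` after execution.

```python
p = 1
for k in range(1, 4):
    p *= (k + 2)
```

Let's trace through this code step by step.

Initialize: p = 1
Entering loop: for k in range(1, 4):

After execution: p = 60
60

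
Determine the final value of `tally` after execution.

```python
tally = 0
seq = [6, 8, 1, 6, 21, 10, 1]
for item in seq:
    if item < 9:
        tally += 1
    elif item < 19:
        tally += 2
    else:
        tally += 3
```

Let's trace through this code step by step.

Initialize: tally = 0
Initialize: seq = [6, 8, 1, 6, 21, 10, 1]
Entering loop: for item in seq:

After execution: tally = 10
10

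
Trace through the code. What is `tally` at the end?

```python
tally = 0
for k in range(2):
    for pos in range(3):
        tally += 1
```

Let's trace through this code step by step.

Initialize: tally = 0
Entering loop: for k in range(2):

After execution: tally = 6
6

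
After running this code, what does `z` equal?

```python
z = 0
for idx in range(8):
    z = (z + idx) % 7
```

Let's trace through this code step by step.

Initialize: z = 0
Entering loop: for idx in range(8):

After execution: z = 0
0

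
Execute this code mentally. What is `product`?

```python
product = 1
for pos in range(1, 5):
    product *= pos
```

Let's trace through this code step by step.

Initialize: product = 1
Entering loop: for pos in range(1, 5):

After execution: product = 24
24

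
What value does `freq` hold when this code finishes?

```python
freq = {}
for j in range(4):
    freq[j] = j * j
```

Let's trace through this code step by step.

Initialize: freq = {}
Entering loop: for j in range(4):

After execution: freq = {0: 0, 1: 1, 2: 4, 3: 9}
{0: 0, 1: 1, 2: 4, 3: 9}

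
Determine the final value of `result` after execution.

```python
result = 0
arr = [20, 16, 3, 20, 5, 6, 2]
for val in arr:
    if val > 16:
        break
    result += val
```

Let's trace through this code step by step.

Initialize: result = 0
Initialize: arr = [20, 16, 3, 20, 5, 6, 2]
Entering loop: for val in arr:

After execution: result = 0
0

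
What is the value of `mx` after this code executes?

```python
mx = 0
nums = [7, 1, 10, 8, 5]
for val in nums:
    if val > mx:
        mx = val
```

Let's trace through this code step by step.

Initialize: mx = 0
Initialize: nums = [7, 1, 10, 8, 5]
Entering loop: for val in nums:

After execution: mx = 10
10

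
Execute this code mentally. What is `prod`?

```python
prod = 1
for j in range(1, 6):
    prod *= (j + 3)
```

Let's trace through this code step by step.

Initialize: prod = 1
Entering loop: for j in range(1, 6):

After execution: prod = 6720
6720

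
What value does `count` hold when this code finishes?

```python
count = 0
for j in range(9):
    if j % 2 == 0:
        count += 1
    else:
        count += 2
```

Let's trace through this code step by step.

Initialize: count = 0
Entering loop: for j in range(9):

After execution: count = 13
13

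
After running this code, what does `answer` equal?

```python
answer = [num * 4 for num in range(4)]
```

Let's trace through this code step by step.

Initialize: answer = [num * 4 for num in range(4)]

After execution: answer = [0, 4, 8, 12]
[0, 4, 8, 12]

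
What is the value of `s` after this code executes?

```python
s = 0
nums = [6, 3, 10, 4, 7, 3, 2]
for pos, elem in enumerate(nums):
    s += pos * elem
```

Let's trace through this code step by step.

Initialize: s = 0
Initialize: nums = [6, 3, 10, 4, 7, 3, 2]
Entering loop: for pos, elem in enumerate(nums):

After execution: s = 90
90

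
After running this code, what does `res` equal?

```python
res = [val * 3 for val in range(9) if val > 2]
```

Let's trace through this code step by step.

Initialize: res = [val * 3 for val in range(9) if val > 2]

After execution: res = [9, 12, 15, 18, 21, 24]
[9, 12, 15, 18, 21, 24]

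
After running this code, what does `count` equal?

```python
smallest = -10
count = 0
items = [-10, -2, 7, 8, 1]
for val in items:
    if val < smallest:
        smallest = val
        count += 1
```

Let's trace through this code step by step.

Initialize: smallest = -10
Initialize: count = 0
Initialize: items = [-10, -2, 7, 8, 1]
Entering loop: for val in items:

After execution: count = 0
0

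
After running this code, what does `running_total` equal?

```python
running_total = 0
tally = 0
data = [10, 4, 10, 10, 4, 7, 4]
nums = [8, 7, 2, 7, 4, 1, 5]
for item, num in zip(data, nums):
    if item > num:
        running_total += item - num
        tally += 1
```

Let's trace through this code step by step.

Initialize: running_total = 0
Initialize: tally = 0
Initialize: data = [10, 4, 10, 10, 4, 7, 4]
Initialize: nums = [8, 7, 2, 7, 4, 1, 5]
Entering loop: for item, num in zip(data, nums):

After execution: running_total = 19
19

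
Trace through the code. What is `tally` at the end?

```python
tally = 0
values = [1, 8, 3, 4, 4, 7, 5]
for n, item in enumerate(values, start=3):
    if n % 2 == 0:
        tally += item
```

Let's trace through this code step by step.

Initialize: tally = 0
Initialize: values = [1, 8, 3, 4, 4, 7, 5]
Entering loop: for n, item in enumerate(values, start=3):

After execution: tally = 19
19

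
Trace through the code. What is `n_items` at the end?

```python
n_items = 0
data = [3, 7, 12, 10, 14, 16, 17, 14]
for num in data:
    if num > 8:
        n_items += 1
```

Let's trace through this code step by step.

Initialize: n_items = 0
Initialize: data = [3, 7, 12, 10, 14, 16, 17, 14]
Entering loop: for num in data:

After execution: n_items = 6
6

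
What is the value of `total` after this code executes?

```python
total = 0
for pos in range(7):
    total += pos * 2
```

Let's trace through this code step by step.

Initialize: total = 0
Entering loop: for pos in range(7):

After execution: total = 42
42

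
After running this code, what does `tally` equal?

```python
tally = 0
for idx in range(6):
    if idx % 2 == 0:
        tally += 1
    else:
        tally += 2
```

Let's trace through this code step by step.

Initialize: tally = 0
Entering loop: for idx in range(6):

After execution: tally = 9
9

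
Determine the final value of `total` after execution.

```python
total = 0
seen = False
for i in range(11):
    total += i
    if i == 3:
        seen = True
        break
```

Let's trace through this code step by step.

Initialize: total = 0
Initialize: seen = False
Entering loop: for i in range(11):

After execution: total = 6
6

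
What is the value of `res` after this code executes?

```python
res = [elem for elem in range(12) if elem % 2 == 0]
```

Let's trace through this code step by step.

Initialize: res = [elem for elem in range(12) if elem % 2 == 0]

After execution: res = [0, 2, 4, 6, 8, 10]
[0, 2, 4, 6, 8, 10]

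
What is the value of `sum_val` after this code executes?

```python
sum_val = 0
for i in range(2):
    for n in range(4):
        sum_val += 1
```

Let's trace through this code step by step.

Initialize: sum_val = 0
Entering loop: for i in range(2):

After execution: sum_val = 8
8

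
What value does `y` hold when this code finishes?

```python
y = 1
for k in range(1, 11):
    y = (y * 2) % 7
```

Let's trace through this code step by step.

Initialize: y = 1
Entering loop: for k in range(1, 11):

After execution: y = 2
2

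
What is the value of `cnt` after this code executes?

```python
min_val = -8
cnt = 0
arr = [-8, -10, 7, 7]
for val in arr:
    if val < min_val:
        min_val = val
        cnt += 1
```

Let's trace through this code step by step.

Initialize: min_val = -8
Initialize: cnt = 0
Initialize: arr = [-8, -10, 7, 7]
Entering loop: for val in arr:

After execution: cnt = 1
1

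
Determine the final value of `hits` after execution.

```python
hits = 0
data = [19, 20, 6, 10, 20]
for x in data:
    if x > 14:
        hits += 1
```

Let's trace through this code step by step.

Initialize: hits = 0
Initialize: data = [19, 20, 6, 10, 20]
Entering loop: for x in data:

After execution: hits = 3
3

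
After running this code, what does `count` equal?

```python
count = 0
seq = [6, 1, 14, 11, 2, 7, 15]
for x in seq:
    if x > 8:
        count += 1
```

Let's trace through this code step by step.

Initialize: count = 0
Initialize: seq = [6, 1, 14, 11, 2, 7, 15]
Entering loop: for x in seq:

After execution: count = 3
3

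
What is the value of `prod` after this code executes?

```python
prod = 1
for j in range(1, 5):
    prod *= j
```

Let's trace through this code step by step.

Initialize: prod = 1
Entering loop: for j in range(1, 5):

After execution: prod = 24
24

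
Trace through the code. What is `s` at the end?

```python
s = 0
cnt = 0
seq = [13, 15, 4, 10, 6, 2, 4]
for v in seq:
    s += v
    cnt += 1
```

Let's trace through this code step by step.

Initialize: s = 0
Initialize: cnt = 0
Initialize: seq = [13, 15, 4, 10, 6, 2, 4]
Entering loop: for v in seq:

After execution: s = 54
54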